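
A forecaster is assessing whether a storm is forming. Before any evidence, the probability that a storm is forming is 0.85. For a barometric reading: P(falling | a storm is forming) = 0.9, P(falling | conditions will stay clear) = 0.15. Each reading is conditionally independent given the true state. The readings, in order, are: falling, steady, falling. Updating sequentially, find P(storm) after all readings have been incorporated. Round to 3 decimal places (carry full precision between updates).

After 'falling': P(storm) = 0.9·0.8500 / (0.9·0.8500 + 0.15·0.1500) ≈ 0.9714
After 'steady': P(storm) = 0.1·0.9714 / (0.1·0.9714 + 0.85·0.0286) ≈ 0.8000
After 'falling': P(storm) = 0.9·0.8000 / (0.9·0.8000 + 0.15·0.2000) ≈ 0.9600

0.960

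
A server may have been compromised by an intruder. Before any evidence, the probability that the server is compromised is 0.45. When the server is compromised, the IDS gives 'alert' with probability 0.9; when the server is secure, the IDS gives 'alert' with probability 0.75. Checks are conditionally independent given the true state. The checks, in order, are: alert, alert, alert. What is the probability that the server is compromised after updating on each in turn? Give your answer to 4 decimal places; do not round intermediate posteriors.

0.5857

Each posterior becomes the prior for the next update.
After 'alert': P(compromised) = 0.9·0.4500 / (0.9·0.4500 + 0.75·0.5500) ≈ 0.4954
After 'alert': P(compromised) = 0.9·0.4954 / (0.9·0.4954 + 0.75·0.5046) ≈ 0.5409
After 'alert': P(compromised) = 0.9·0.5409 / (0.9·0.5409 + 0.75·0.4591) ≈ 0.5857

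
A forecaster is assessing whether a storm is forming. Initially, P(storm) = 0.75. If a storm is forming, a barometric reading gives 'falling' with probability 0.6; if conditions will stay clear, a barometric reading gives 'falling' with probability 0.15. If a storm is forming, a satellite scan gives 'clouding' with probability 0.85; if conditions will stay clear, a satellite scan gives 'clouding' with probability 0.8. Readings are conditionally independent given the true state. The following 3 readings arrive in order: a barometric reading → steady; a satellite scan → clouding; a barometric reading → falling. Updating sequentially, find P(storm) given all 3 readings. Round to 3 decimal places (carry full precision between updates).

0.857

After a barometric reading='steady': P(storm) = 0.4·0.7500 / (0.4·0.7500 + 0.85·0.2500) ≈ 0.5854
After a satellite scan='clouding': P(storm) = 0.85·0.5854 / (0.85·0.5854 + 0.8·0.4146) ≈ 0.6000
After a barometric reading='falling': P(storm) = 0.6·0.6000 / (0.6·0.6000 + 0.15·0.4000) ≈ 0.8571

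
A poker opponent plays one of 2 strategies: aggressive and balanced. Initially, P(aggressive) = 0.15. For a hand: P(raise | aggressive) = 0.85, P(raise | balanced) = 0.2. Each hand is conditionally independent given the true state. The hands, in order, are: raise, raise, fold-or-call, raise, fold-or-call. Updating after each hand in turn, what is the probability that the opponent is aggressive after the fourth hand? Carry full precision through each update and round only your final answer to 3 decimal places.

0.718

After 'raise': P(aggressive) = 0.85·0.1500 / (0.85·0.1500 + 0.2·0.8500) ≈ 0.4286
After 'raise': P(aggressive) = 0.85·0.4286 / (0.85·0.4286 + 0.2·0.5714) ≈ 0.7612
After 'fold-or-call': P(aggressive) = 0.15·0.7612 / (0.15·0.7612 + 0.8·0.2388) ≈ 0.3741
After 'raise': P(aggressive) = 0.85·0.3741 / (0.85·0.3741 + 0.2·0.6259) ≈ 0.7175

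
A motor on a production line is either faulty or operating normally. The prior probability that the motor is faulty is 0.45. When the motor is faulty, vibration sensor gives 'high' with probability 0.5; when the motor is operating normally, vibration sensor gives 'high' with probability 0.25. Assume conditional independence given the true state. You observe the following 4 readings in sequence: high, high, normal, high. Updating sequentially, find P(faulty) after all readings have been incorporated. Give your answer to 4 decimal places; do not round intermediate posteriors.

Each posterior becomes the prior for the next update.
After 'high': P(faulty) = 0.5·0.4500 / (0.5·0.4500 + 0.25·0.5500) ≈ 0.6207
After 'high': P(faulty) = 0.5·0.6207 / (0.5·0.6207 + 0.25·0.3793) ≈ 0.7660
After 'normal': P(faulty) = 0.5·0.7660 / (0.5·0.7660 + 0.75·0.2340) ≈ 0.6857
After 'high': P(faulty) = 0.5·0.6857 / (0.5·0.6857 + 0.25·0.3143) ≈ 0.8136

0.8136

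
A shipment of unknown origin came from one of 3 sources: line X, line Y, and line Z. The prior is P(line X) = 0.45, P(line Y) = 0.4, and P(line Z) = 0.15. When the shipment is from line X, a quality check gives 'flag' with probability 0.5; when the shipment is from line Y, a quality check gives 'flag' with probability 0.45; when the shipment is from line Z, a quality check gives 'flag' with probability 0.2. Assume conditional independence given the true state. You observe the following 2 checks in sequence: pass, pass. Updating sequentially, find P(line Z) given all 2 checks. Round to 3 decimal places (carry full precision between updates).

0.291

After 'pass': normaliser = 0.5·0.4500 + 0.55·0.4000 + 0.8·0.1500; P(line X) ≈ 0.3982, P(line Y) ≈ 0.3894, P(line Z) ≈ 0.2124
After 'pass': normaliser = 0.5·0.3982 + 0.55·0.3894 + 0.8·0.2124; P(line X) ≈ 0.3414, P(line Y) ≈ 0.3672, P(line Z) ≈ 0.2914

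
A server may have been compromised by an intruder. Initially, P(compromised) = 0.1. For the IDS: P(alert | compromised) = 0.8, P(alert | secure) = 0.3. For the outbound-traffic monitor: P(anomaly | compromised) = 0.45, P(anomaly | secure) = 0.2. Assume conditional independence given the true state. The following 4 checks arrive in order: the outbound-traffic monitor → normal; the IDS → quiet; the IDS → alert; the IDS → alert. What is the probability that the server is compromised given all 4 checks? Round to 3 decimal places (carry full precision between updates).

After the outbound-traffic monitor='normal': P(compromised) = 0.55·0.1000 / (0.55·0.1000 + 0.8·0.9000) ≈ 0.0710
After the IDS='quiet': P(compromised) = 0.2·0.0710 / (0.2·0.0710 + 0.7·0.9290) ≈ 0.0214
After the IDS='alert': P(compromised) = 0.8·0.0214 / (0.8·0.0214 + 0.3·0.9786) ≈ 0.0550
After the IDS='alert': P(compromised) = 0.8·0.0550 / (0.8·0.0550 + 0.3·0.9450) ≈ 0.1344

0.134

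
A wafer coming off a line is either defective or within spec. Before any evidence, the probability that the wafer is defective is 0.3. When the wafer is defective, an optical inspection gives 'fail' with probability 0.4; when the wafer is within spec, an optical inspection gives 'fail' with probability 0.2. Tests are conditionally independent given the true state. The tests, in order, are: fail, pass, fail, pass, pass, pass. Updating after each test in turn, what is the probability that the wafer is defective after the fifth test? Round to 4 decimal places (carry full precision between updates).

0.4197

After 'fail': P(defective) = 0.4·0.3000 / (0.4·0.3000 + 0.2·0.7000) ≈ 0.4615
After 'pass': P(defective) = 0.6·0.4615 / (0.6·0.4615 + 0.8·0.5385) ≈ 0.3913
After 'fail': P(defective) = 0.4·0.3913 / (0.4·0.3913 + 0.2·0.6087) ≈ 0.5625
After 'pass': P(defective) = 0.6·0.5625 / (0.6·0.5625 + 0.8·0.4375) ≈ 0.4909
After 'pass': P(defective) = 0.6·0.4909 / (0.6·0.4909 + 0.8·0.5091) ≈ 0.4197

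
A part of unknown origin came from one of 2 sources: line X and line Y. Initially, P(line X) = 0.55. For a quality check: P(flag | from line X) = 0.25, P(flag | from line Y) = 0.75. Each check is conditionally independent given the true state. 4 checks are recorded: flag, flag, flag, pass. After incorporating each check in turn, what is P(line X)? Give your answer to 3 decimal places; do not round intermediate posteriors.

0.120

After 'flag': P(line X) = 0.25·0.5500 / (0.25·0.5500 + 0.75·0.4500) ≈ 0.2895
After 'flag': P(line X) = 0.25·0.2895 / (0.25·0.2895 + 0.75·0.7105) ≈ 0.1196
After 'flag': P(line X) = 0.25·0.1196 / (0.25·0.1196 + 0.75·0.8804) ≈ 0.0433
After 'pass': P(line X) = 0.75·0.0433 / (0.75·0.0433 + 0.25·0.9567) ≈ 0.1196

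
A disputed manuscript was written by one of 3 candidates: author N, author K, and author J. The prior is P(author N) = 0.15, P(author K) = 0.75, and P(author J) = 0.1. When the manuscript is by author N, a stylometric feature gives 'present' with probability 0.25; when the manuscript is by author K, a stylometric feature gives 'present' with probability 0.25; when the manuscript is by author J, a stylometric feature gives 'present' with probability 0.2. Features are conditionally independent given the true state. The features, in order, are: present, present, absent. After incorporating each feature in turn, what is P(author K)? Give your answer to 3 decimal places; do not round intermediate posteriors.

0.775

After 'present': normaliser = 0.25·0.1500 + 0.25·0.7500 + 0.2·0.1000; P(author N) ≈ 0.1531, P(author K) ≈ 0.7653, P(author J) ≈ 0.0816
After 'present': normaliser = 0.25·0.1531 + 0.25·0.7653 + 0.2·0.0816; P(author N) ≈ 0.1556, P(author K) ≈ 0.7780, P(author J) ≈ 0.0664
After 'absent': normaliser = 0.75·0.1556 + 0.75·0.7780 + 0.8·0.0664; P(author N) ≈ 0.1549, P(author K) ≈ 0.7746, P(author J) ≈ 0.0705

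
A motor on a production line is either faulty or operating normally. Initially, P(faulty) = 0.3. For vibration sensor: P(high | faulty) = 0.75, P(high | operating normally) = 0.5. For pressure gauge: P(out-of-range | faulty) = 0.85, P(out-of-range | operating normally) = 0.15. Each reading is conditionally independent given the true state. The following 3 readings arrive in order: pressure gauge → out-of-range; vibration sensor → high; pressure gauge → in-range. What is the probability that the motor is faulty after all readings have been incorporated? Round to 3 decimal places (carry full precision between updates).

Each posterior becomes the prior for the next update.
After pressure gauge='out-of-range': P(faulty) = 0.85·0.3000 / (0.85·0.3000 + 0.15·0.7000) ≈ 0.7083
After vibration sensor='high': P(faulty) = 0.75·0.7083 / (0.75·0.7083 + 0.5·0.2917) ≈ 0.7846
After pressure gauge='in-range': P(faulty) = 0.15·0.7846 / (0.15·0.7846 + 0.85·0.2154) ≈ 0.3913

0.391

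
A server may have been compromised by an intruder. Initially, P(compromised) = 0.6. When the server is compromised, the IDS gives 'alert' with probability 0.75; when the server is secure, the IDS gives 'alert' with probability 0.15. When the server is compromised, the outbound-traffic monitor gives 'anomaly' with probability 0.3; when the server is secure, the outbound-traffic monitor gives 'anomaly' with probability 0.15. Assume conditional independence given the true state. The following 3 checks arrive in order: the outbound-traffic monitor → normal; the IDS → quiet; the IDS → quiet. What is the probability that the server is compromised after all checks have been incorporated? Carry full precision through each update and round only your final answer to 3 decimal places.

Each posterior becomes the prior for the next update.
After the outbound-traffic monitor='normal': P(compromised) = 0.7·0.6000 / (0.7·0.6000 + 0.85·0.4000) ≈ 0.5526
After the IDS='quiet': P(compromised) = 0.25·0.5526 / (0.25·0.5526 + 0.85·0.4474) ≈ 0.2665
After the IDS='quiet': P(compromised) = 0.25·0.2665 / (0.25·0.2665 + 0.85·0.7335) ≈ 0.0965

0.097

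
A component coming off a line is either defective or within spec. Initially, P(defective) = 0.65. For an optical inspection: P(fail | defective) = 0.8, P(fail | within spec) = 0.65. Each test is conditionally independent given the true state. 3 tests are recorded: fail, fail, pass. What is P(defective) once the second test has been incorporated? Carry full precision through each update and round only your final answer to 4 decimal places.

After 'fail': P(defective) = 0.8·0.6500 / (0.8·0.6500 + 0.65·0.3500) ≈ 0.6957
After 'fail': P(defective) = 0.8·0.6957 / (0.8·0.6957 + 0.65·0.3043) ≈ 0.7378

0.7378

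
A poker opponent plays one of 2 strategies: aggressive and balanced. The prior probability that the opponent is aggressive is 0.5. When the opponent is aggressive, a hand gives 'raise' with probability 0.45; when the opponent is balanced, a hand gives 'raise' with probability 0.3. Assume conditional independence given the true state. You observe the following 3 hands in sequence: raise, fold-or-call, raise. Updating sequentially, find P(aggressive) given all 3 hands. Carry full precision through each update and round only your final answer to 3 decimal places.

0.639

After 'raise': P(aggressive) = 0.45·0.5000 / (0.45·0.5000 + 0.3·0.5000) ≈ 0.6000
After 'fold-or-call': P(aggressive) = 0.55·0.6000 / (0.55·0.6000 + 0.7·0.4000) ≈ 0.5410
After 'raise': P(aggressive) = 0.45·0.5410 / (0.45·0.5410 + 0.3·0.4590) ≈ 0.6387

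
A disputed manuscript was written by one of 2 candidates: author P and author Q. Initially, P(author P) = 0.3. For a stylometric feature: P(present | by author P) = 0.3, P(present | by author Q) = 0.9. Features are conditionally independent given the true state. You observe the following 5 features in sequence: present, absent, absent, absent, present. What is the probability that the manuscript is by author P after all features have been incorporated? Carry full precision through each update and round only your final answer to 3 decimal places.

0.942

After 'present': P(author P) = 0.3·0.3000 / (0.3·0.3000 + 0.9·0.7000) ≈ 0.1250
After 'absent': P(author P) = 0.7·0.1250 / (0.7·0.1250 + 0.1·0.8750) ≈ 0.5000
After 'absent': P(author P) = 0.7·0.5000 / (0.7·0.5000 + 0.1·0.5000) ≈ 0.8750
After 'absent': P(author P) = 0.7·0.8750 / (0.7·0.8750 + 0.1·0.1250) ≈ 0.9800
After 'present': P(author P) = 0.3·0.9800 / (0.3·0.9800 + 0.9·0.0200) ≈ 0.9423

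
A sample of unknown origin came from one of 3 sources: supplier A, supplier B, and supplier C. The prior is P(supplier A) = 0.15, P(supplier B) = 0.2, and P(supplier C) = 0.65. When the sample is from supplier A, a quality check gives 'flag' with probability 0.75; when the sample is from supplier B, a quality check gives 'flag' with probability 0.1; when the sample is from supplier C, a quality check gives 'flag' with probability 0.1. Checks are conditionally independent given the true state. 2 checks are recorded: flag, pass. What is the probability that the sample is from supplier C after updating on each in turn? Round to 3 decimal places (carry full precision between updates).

Apply Bayes' rule sequentially, carrying P(supplier C) forward.
After 'flag': normaliser = 0.75·0.1500 + 0.1·0.2000 + 0.1·0.6500; P(supplier A) ≈ 0.5696, P(supplier B) ≈ 0.1013, P(supplier C) ≈ 0.3291
After 'pass': normaliser = 0.25·0.5696 + 0.9·0.1013 + 0.9·0.3291; P(supplier A) ≈ 0.2688, P(supplier B) ≈ 0.1720, P(supplier C) ≈ 0.5591

0.559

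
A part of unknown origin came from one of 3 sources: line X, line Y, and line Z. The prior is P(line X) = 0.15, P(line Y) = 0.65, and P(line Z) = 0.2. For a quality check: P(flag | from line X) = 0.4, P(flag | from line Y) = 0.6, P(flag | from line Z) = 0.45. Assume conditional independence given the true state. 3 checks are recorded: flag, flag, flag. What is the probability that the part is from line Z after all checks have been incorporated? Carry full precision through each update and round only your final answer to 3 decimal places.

After 'flag': normaliser = 0.4·0.1500 + 0.6·0.6500 + 0.45·0.2000; P(line X) ≈ 0.1111, P(line Y) ≈ 0.7222, P(line Z) ≈ 0.1667
After 'flag': normaliser = 0.4·0.1111 + 0.6·0.7222 + 0.45·0.1667; P(line X) ≈ 0.0804, P(line Y) ≈ 0.7839, P(line Z) ≈ 0.1357
After 'flag': normaliser = 0.4·0.0804 + 0.6·0.7839 + 0.45·0.1357; P(line X) ≈ 0.0571, P(line Y) ≈ 0.8346, P(line Z) ≈ 0.1083

0.108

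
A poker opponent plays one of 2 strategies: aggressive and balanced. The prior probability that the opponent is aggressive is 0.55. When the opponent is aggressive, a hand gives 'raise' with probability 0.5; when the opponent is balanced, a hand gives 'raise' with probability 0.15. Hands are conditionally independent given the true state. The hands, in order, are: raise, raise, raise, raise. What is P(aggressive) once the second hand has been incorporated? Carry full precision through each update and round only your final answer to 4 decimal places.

After 'raise': P(aggressive) = 0.5·0.5500 / (0.5·0.5500 + 0.15·0.4500) ≈ 0.8029
After 'raise': P(aggressive) = 0.5·0.8029 / (0.5·0.8029 + 0.15·0.1971) ≈ 0.9314

0.9314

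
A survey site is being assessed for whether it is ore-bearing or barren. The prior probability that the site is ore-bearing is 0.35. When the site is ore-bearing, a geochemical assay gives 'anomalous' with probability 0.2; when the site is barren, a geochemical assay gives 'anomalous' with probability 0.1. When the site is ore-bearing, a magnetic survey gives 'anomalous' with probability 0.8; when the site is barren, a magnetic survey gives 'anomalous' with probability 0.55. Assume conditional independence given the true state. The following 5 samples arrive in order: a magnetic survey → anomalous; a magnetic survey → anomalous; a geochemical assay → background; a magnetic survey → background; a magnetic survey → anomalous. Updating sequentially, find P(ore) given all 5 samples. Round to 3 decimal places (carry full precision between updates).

0.396

After a magnetic survey='anomalous': P(ore) = 0.8·0.3500 / (0.8·0.3500 + 0.55·0.6500) ≈ 0.4392
After a magnetic survey='anomalous': P(ore) = 0.8·0.4392 / (0.8·0.4392 + 0.55·0.5608) ≈ 0.5325
After a geochemical assay='background': P(ore) = 0.8·0.5325 / (0.8·0.5325 + 0.9·0.4675) ≈ 0.5031
After a magnetic survey='background': P(ore) = 0.2·0.5031 / (0.2·0.5031 + 0.45·0.4969) ≈ 0.3104
After a magnetic survey='anomalous': P(ore) = 0.8·0.3104 / (0.8·0.3104 + 0.55·0.6896) ≈ 0.3956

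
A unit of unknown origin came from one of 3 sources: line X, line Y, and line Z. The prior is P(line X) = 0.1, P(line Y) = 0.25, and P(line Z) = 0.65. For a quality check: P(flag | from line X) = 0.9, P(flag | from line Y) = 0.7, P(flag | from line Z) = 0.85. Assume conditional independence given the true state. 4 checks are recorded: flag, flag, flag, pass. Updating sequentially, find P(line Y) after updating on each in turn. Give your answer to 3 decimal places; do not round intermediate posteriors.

0.277

After 'flag': normaliser = 0.9·0.1000 + 0.7·0.2500 + 0.85·0.6500; P(line X) ≈ 0.1101, P(line Y) ≈ 0.2141, P(line Z) ≈ 0.6758
After 'flag': normaliser = 0.9·0.1101 + 0.7·0.2141 + 0.85·0.6758; P(line X) ≈ 0.1203, P(line Y) ≈ 0.1820, P(line Z) ≈ 0.6977
After 'flag': normaliser = 0.9·0.1203 + 0.7·0.1820 + 0.85·0.6977; P(line X) ≈ 0.1307, P(line Y) ≈ 0.1537, P(line Z) ≈ 0.7156
After 'pass': normaliser = 0.1·0.1307 + 0.3·0.1537 + 0.15·0.7156; P(line X) ≈ 0.0785, P(line Y) ≈ 0.2769, P(line Z) ≈ 0.6446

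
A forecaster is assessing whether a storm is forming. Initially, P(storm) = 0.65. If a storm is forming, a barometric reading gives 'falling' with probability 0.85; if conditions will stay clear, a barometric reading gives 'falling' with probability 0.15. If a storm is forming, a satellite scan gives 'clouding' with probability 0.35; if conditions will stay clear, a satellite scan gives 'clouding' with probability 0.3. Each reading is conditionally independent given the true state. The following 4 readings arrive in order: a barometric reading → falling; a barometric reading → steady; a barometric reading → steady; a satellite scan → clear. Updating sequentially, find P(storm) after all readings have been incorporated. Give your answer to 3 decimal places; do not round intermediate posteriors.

0.233

Apply Bayes' rule sequentially, carrying P(storm) forward.
After a barometric reading='falling': P(storm) = 0.85·0.6500 / (0.85·0.6500 + 0.15·0.3500) ≈ 0.9132
After a barometric reading='steady': P(storm) = 0.15·0.9132 / (0.15·0.9132 + 0.85·0.0868) ≈ 0.6500
After a barometric reading='steady': P(storm) = 0.15·0.6500 / (0.15·0.6500 + 0.85·0.3500) ≈ 0.2468
After a satellite scan='clear': P(storm) = 0.65·0.2468 / (0.65·0.2468 + 0.7·0.7532) ≈ 0.2333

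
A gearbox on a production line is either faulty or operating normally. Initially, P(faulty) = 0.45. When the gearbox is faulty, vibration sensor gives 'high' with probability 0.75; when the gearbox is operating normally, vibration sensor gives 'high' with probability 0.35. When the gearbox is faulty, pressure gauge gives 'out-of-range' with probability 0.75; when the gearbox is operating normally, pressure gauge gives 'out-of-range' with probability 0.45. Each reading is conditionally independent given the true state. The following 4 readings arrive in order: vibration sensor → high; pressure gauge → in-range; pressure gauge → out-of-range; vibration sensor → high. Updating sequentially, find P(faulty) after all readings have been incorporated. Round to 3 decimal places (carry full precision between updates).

Each posterior becomes the prior for the next update.
After vibration sensor='high': P(faulty) = 0.75·0.4500 / (0.75·0.4500 + 0.35·0.5500) ≈ 0.6368
After pressure gauge='in-range': P(faulty) = 0.25·0.6368 / (0.25·0.6368 + 0.55·0.3632) ≈ 0.4435
After pressure gauge='out-of-range': P(faulty) = 0.75·0.4435 / (0.75·0.4435 + 0.45·0.5565) ≈ 0.5705
After vibration sensor='high': P(faulty) = 0.75·0.5705 / (0.75·0.5705 + 0.35·0.4295) ≈ 0.7400

0.740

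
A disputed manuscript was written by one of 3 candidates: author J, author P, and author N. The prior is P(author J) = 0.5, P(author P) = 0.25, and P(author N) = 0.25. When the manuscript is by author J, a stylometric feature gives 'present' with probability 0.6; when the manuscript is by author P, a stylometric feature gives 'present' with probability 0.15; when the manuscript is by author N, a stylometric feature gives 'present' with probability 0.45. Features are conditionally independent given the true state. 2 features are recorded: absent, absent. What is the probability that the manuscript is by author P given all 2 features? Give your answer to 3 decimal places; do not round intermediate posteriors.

0.537

After 'absent': normaliser = 0.4·0.5000 + 0.85·0.2500 + 0.55·0.2500; P(author J) ≈ 0.3636, P(author P) ≈ 0.3864, P(author N) ≈ 0.2500
After 'absent': normaliser = 0.4·0.3636 + 0.85·0.3864 + 0.55·0.2500; P(author J) ≈ 0.2379, P(author P) ≈ 0.5372, P(author N) ≈ 0.2249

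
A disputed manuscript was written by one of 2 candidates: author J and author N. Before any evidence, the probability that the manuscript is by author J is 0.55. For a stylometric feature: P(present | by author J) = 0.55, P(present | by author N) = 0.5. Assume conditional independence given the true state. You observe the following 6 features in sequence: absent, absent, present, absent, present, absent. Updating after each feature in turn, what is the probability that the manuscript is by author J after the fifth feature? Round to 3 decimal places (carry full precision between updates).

After 'absent': P(author J) = 0.45·0.5500 / (0.45·0.5500 + 0.5·0.4500) ≈ 0.5238
After 'absent': P(author J) = 0.45·0.5238 / (0.45·0.5238 + 0.5·0.4762) ≈ 0.4975
After 'present': P(author J) = 0.55·0.4975 / (0.55·0.4975 + 0.5·0.5025) ≈ 0.5213
After 'absent': P(author J) = 0.45·0.5213 / (0.45·0.5213 + 0.5·0.4787) ≈ 0.4950
After 'present': P(author J) = 0.55·0.4950 / (0.55·0.4950 + 0.5·0.5050) ≈ 0.5188

0.519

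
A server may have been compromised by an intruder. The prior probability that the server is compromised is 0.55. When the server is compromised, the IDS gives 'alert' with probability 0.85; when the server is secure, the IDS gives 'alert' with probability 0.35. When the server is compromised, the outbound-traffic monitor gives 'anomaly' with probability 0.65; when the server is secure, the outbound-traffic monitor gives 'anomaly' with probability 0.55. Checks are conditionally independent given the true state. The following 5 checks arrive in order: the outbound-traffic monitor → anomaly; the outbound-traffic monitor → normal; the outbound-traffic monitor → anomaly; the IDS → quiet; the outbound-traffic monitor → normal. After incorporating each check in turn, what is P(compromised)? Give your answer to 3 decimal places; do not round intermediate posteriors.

0.192

Each posterior becomes the prior for the next update.
After the outbound-traffic monitor='anomaly': P(compromised) = 0.65·0.5500 / (0.65·0.5500 + 0.55·0.4500) ≈ 0.5909
After the outbound-traffic monitor='normal': P(compromised) = 0.35·0.5909 / (0.35·0.5909 + 0.45·0.4091) ≈ 0.5291
After the outbound-traffic monitor='anomaly': P(compromised) = 0.65·0.5291 / (0.65·0.5291 + 0.55·0.4709) ≈ 0.5704
After the IDS='quiet': P(compromised) = 0.15·0.5704 / (0.15·0.5704 + 0.65·0.4296) ≈ 0.2345
After the outbound-traffic monitor='normal': P(compromised) = 0.35·0.2345 / (0.35·0.2345 + 0.45·0.7655) ≈ 0.1924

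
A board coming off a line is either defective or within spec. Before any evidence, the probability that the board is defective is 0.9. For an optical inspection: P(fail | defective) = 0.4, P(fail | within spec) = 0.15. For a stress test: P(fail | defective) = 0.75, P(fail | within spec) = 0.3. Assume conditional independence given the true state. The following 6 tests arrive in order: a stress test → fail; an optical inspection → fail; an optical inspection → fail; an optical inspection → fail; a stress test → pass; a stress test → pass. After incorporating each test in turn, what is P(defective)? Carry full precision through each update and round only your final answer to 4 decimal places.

After a stress test='fail': P(defective) = 0.75·0.9000 / (0.75·0.9000 + 0.3·0.1000) ≈ 0.9574
After an optical inspection='fail': P(defective) = 0.4·0.9574 / (0.4·0.9574 + 0.15·0.0426) ≈ 0.9836
After an optical inspection='fail': P(defective) = 0.4·0.9836 / (0.4·0.9836 + 0.15·0.0164) ≈ 0.9938
After an optical inspection='fail': P(defective) = 0.4·0.9938 / (0.4·0.9938 + 0.15·0.0062) ≈ 0.9977
After a stress test='pass': P(defective) = 0.25·0.9977 / (0.25·0.9977 + 0.7·0.0023) ≈ 0.9935
After a stress test='pass': P(defective) = 0.25·0.9935 / (0.25·0.9935 + 0.7·0.0065) ≈ 0.9820

0.9820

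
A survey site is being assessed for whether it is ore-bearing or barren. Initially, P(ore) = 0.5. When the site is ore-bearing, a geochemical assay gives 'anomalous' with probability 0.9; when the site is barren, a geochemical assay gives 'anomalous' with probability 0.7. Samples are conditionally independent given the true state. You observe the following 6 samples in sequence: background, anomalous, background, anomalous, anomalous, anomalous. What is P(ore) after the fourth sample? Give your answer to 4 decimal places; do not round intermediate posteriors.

0.1552

After 'background': P(ore) = 0.1·0.5000 / (0.1·0.5000 + 0.3·0.5000) ≈ 0.2500
After 'anomalous': P(ore) = 0.9·0.2500 / (0.9·0.2500 + 0.7·0.7500) ≈ 0.3000
After 'background': P(ore) = 0.1·0.3000 / (0.1·0.3000 + 0.3·0.7000) ≈ 0.1250
After 'anomalous': P(ore) = 0.9·0.1250 / (0.9·0.1250 + 0.7·0.8750) ≈ 0.1552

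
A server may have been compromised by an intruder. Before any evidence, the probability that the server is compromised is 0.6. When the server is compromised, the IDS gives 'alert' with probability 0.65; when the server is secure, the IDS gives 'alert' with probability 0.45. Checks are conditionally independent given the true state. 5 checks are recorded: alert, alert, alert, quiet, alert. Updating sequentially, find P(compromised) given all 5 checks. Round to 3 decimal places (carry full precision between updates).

After 'alert': P(compromised) = 0.65·0.6000 / (0.65·0.6000 + 0.45·0.4000) ≈ 0.6842
After 'alert': P(compromised) = 0.65·0.6842 / (0.65·0.6842 + 0.45·0.3158) ≈ 0.7578
After 'alert': P(compromised) = 0.65·0.7578 / (0.65·0.7578 + 0.45·0.2422) ≈ 0.8189
After 'quiet': P(compromised) = 0.35·0.8189 / (0.35·0.8189 + 0.55·0.1811) ≈ 0.7421
After 'alert': P(compromised) = 0.65·0.7421 / (0.65·0.7421 + 0.45·0.2579) ≈ 0.8060

0.806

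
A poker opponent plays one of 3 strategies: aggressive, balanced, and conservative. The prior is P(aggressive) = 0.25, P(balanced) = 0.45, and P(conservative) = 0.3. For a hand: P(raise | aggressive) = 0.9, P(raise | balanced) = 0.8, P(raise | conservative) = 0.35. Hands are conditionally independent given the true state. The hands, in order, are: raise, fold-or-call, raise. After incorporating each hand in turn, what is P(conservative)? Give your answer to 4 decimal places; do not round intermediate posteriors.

0.2348

After 'raise': normaliser = 0.9·0.2500 + 0.8·0.4500 + 0.35·0.3000; P(aggressive) ≈ 0.3261, P(balanced) ≈ 0.5217, P(conservative) ≈ 0.1522
After 'fold-or-call': normaliser = 0.1·0.3261 + 0.2·0.5217 + 0.65·0.1522; P(aggressive) ≈ 0.1382, P(balanced) ≈ 0.4424, P(conservative) ≈ 0.4194
After 'raise': normaliser = 0.9·0.1382 + 0.8·0.4424 + 0.35·0.4194; P(aggressive) ≈ 0.1990, P(balanced) ≈ 0.5662, P(conservative) ≈ 0.2348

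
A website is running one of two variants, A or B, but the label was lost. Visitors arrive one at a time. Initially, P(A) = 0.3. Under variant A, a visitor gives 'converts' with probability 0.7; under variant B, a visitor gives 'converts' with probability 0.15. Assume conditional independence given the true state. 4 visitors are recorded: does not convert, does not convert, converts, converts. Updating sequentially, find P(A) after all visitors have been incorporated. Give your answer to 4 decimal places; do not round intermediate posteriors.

0.5376

After 'does not convert': P(A) = 0.3·0.3000 / (0.3·0.3000 + 0.85·0.7000) ≈ 0.1314
After 'does not convert': P(A) = 0.3·0.1314 / (0.3·0.1314 + 0.85·0.8686) ≈ 0.0507
After 'converts': P(A) = 0.7·0.0507 / (0.7·0.0507 + 0.15·0.9493) ≈ 0.1994
After 'converts': P(A) = 0.7·0.1994 / (0.7·0.1994 + 0.15·0.8006) ≈ 0.5376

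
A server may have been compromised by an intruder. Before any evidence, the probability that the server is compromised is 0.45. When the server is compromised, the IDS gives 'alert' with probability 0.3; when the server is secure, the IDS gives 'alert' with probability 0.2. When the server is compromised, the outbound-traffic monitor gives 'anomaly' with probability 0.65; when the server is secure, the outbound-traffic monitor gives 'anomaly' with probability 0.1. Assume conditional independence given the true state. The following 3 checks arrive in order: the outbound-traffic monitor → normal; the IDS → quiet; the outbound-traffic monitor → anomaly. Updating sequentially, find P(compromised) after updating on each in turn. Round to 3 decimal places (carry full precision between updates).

0.644

After the outbound-traffic monitor='normal': P(compromised) = 0.35·0.4500 / (0.35·0.4500 + 0.9·0.5500) ≈ 0.2414
After the IDS='quiet': P(compromised) = 0.7·0.2414 / (0.7·0.2414 + 0.8·0.7586) ≈ 0.2178
After the outbound-traffic monitor='anomaly': P(compromised) = 0.65·0.2178 / (0.65·0.2178 + 0.1·0.7822) ≈ 0.6441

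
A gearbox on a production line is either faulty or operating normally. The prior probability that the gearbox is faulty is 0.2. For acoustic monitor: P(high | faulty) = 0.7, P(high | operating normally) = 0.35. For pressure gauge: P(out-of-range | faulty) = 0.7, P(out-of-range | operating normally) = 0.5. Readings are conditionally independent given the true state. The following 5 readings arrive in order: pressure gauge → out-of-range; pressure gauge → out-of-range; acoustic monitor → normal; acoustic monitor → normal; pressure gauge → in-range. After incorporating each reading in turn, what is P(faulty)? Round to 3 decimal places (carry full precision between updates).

Apply Bayes' rule sequentially, carrying P(faulty) forward.
After pressure gauge='out-of-range': P(faulty) = 0.7·0.2000 / (0.7·0.2000 + 0.5·0.8000) ≈ 0.2593
After pressure gauge='out-of-range': P(faulty) = 0.7·0.2593 / (0.7·0.2593 + 0.5·0.7407) ≈ 0.3289
After acoustic monitor='normal': P(faulty) = 0.3·0.3289 / (0.3·0.3289 + 0.65·0.6711) ≈ 0.1844
After acoustic monitor='normal': P(faulty) = 0.3·0.1844 / (0.3·0.1844 + 0.65·0.8156) ≈ 0.0945
After pressure gauge='in-range': P(faulty) = 0.3·0.0945 / (0.3·0.0945 + 0.5·0.9055) ≈ 0.0589

0.059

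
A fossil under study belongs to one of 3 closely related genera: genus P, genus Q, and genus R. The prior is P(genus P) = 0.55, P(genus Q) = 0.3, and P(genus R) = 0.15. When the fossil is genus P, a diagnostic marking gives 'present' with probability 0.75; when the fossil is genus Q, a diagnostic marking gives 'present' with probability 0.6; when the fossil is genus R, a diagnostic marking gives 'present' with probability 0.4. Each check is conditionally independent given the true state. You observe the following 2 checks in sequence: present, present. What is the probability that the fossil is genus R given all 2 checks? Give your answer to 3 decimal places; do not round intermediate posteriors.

After 'present': normaliser = 0.75·0.5500 + 0.6·0.3000 + 0.4·0.1500; P(genus P) ≈ 0.6322, P(genus Q) ≈ 0.2759, P(genus R) ≈ 0.0920
After 'present': normaliser = 0.75·0.6322 + 0.6·0.2759 + 0.4·0.0920; P(genus P) ≈ 0.7009, P(genus Q) ≈ 0.2447, P(genus R) ≈ 0.0544

0.054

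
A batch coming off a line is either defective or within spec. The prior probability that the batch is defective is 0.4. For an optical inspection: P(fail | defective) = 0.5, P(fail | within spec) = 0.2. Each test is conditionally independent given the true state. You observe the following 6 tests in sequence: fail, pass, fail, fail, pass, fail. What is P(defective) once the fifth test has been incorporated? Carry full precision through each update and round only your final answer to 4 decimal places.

After 'fail': P(defective) = 0.5·0.4000 / (0.5·0.4000 + 0.2·0.6000) ≈ 0.6250
After 'pass': P(defective) = 0.5·0.6250 / (0.5·0.6250 + 0.8·0.3750) ≈ 0.5102
After 'fail': P(defective) = 0.5·0.5102 / (0.5·0.5102 + 0.2·0.4898) ≈ 0.7225
After 'fail': P(defective) = 0.5·0.7225 / (0.5·0.7225 + 0.2·0.2775) ≈ 0.8669
After 'pass': P(defective) = 0.5·0.8669 / (0.5·0.8669 + 0.8·0.1331) ≈ 0.8027

0.8027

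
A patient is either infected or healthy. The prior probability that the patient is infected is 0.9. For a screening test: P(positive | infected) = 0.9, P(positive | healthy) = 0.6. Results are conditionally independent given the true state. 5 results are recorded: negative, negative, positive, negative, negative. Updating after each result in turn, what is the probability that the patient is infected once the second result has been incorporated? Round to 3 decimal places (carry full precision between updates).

Each posterior becomes the prior for the next update.
After 'negative': P(infected) = 0.1·0.9000 / (0.1·0.9000 + 0.4·0.1000) ≈ 0.6923
After 'negative': P(infected) = 0.1·0.6923 / (0.1·0.6923 + 0.4·0.3077) ≈ 0.3600

0.360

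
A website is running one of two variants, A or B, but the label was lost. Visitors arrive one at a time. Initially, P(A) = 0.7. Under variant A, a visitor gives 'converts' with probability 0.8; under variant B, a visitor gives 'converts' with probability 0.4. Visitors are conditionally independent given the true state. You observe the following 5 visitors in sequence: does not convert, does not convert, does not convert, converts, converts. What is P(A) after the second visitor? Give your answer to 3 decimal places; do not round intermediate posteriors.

After 'does not convert': P(A) = 0.2·0.7000 / (0.2·0.7000 + 0.6·0.3000) ≈ 0.4375
After 'does not convert': P(A) = 0.2·0.4375 / (0.2·0.4375 + 0.6·0.5625) ≈ 0.2059

0.206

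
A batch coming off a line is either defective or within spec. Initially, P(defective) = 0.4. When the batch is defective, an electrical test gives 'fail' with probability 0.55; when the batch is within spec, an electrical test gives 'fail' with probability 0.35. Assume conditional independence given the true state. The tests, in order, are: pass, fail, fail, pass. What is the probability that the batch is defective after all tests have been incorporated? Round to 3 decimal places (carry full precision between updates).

0.441

After 'pass': P(defective) = 0.45·0.4000 / (0.45·0.4000 + 0.65·0.6000) ≈ 0.3158
After 'fail': P(defective) = 0.55·0.3158 / (0.55·0.3158 + 0.35·0.6842) ≈ 0.4204
After 'fail': P(defective) = 0.55·0.4204 / (0.55·0.4204 + 0.35·0.5796) ≈ 0.5326
After 'pass': P(defective) = 0.45·0.5326 / (0.45·0.5326 + 0.65·0.4674) ≈ 0.4410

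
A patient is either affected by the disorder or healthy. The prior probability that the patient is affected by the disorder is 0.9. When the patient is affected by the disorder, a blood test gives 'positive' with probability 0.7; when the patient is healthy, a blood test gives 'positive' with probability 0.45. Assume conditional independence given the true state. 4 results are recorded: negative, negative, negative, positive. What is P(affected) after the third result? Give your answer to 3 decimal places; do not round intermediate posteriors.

Apply Bayes' rule sequentially, carrying P(affected) forward.
After 'negative': P(affected) = 0.3·0.9000 / (0.3·0.9000 + 0.55·0.1000) ≈ 0.8308
After 'negative': P(affected) = 0.3·0.8308 / (0.3·0.8308 + 0.55·0.1692) ≈ 0.7281
After 'negative': P(affected) = 0.3·0.7281 / (0.3·0.7281 + 0.55·0.2719) ≈ 0.5936

0.594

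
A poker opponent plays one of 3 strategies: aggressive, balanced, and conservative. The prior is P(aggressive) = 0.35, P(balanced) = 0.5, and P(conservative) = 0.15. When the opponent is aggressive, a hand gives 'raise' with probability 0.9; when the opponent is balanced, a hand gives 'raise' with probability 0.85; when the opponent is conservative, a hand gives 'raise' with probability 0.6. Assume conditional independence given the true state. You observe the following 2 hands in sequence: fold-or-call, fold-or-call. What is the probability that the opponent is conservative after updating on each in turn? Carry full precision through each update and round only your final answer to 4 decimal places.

Apply Bayes' rule sequentially, carrying P(conservative) forward.
After 'fold-or-call': normaliser = 0.1·0.3500 + 0.15·0.5000 + 0.4·0.1500; P(aggressive) ≈ 0.2059, P(balanced) ≈ 0.4412, P(conservative) ≈ 0.3529
After 'fold-or-call': normaliser = 0.1·0.2059 + 0.15·0.4412 + 0.4·0.3529; P(aggressive) ≈ 0.0903, P(balanced) ≈ 0.2903, P(conservative) ≈ 0.6194

0.6194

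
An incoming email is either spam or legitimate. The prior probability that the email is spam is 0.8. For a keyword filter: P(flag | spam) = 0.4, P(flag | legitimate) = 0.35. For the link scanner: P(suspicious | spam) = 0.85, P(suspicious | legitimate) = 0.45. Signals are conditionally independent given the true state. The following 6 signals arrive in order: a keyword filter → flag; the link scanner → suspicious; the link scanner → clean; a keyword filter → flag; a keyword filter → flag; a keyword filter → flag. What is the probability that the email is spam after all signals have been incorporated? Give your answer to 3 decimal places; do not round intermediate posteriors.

0.779

After a keyword filter='flag': P(spam) = 0.4·0.8000 / (0.4·0.8000 + 0.35·0.2000) ≈ 0.8205
After the link scanner='suspicious': P(spam) = 0.85·0.8205 / (0.85·0.8205 + 0.45·0.1795) ≈ 0.8962
After the link scanner='clean': P(spam) = 0.15·0.8962 / (0.15·0.8962 + 0.55·0.1038) ≈ 0.7019
After a keyword filter='flag': P(spam) = 0.4·0.7019 / (0.4·0.7019 + 0.35·0.2981) ≈ 0.7291
After a keyword filter='flag': P(spam) = 0.4·0.7291 / (0.4·0.7291 + 0.35·0.2709) ≈ 0.7547
After a keyword filter='flag': P(spam) = 0.4·0.7547 / (0.4·0.7547 + 0.35·0.2453) ≈ 0.7785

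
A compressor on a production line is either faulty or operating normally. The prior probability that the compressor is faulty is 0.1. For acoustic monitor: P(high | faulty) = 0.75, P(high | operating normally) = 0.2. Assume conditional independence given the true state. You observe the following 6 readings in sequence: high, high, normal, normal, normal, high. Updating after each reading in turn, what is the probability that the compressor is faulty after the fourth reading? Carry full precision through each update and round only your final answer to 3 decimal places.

0.132

After 'high': P(faulty) = 0.75·0.1000 / (0.75·0.1000 + 0.2·0.9000) ≈ 0.2941
After 'high': P(faulty) = 0.75·0.2941 / (0.75·0.2941 + 0.2·0.7059) ≈ 0.6098
After 'normal': P(faulty) = 0.25·0.6098 / (0.25·0.6098 + 0.8·0.3902) ≈ 0.3281
After 'normal': P(faulty) = 0.25·0.3281 / (0.25·0.3281 + 0.8·0.6719) ≈ 0.1324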